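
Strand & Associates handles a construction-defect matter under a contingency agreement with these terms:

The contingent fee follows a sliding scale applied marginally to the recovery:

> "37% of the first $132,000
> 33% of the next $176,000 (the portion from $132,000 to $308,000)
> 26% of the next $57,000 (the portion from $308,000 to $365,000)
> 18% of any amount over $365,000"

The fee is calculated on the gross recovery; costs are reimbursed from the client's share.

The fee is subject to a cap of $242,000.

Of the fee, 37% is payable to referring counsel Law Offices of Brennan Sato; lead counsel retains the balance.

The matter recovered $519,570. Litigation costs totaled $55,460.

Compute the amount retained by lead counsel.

Fee base is the gross recovery, $519,570; costs are reimbursed separately.
First $132,000 at 37% = $48,840.00
Next $176,000 at 33% = $58,080.00
Next $57,000 at 26% = $14,820.00
Remaining $154,570 at 18% = $27,822.60
Fee: $48,840.00 + $58,080.00 + $14,820.00 + $27,822.60 = $149,562.60
$149,562.60 is under the $242,000 cap.
Referral share: 37% of $149,562.60 = $55,338.16; lead counsel retains $149,562.60 − $55,338.16 = $94,224.44.

$94,224.44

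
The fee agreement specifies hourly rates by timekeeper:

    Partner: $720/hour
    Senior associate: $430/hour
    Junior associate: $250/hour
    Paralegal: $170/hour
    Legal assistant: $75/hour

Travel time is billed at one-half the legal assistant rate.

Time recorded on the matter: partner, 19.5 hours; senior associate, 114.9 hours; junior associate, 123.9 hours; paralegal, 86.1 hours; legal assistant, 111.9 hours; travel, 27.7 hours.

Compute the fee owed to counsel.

$118,490.25

Partner: 19.5 × $720 = $14,040.00
Senior associate: 114.9 × $430 = $49,407.00
Junior associate: 123.9 × $250 = $30,975.00
Paralegal: 86.1 × $170 = $14,637.00
Legal assistant: 111.9 × $75 = $8,392.50
Subtotal: $14,040.00 + $49,407.00 + $30,975.00 + $14,637.00 + $8,392.50 = $117,451.50
Travel: 27.7 × ($75 ÷ 2) = 27.7 × $37.50 = $1,038.75
Total: $117,451.50 + $1,038.75 = $118,490.25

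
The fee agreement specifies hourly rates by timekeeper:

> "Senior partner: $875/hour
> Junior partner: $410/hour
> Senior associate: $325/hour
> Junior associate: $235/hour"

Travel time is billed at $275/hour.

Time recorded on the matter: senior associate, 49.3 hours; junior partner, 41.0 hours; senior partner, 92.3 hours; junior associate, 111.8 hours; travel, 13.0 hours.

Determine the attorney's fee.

Senior partner: 92.3 × $875 = $80,762.50
Junior partner: 41.0 × $410 = $16,810.00
Senior associate: 49.3 × $325 = $16,022.50
Junior associate: 111.8 × $235 = $26,273.00
Subtotal: $80,762.50 + $16,810.00 + $16,022.50 + $26,273.00 = $139,868.00
Travel: 13.0 × $275 = $3,575.00
Total: $139,868.00 + $3,575.00 = $143,443.00

$143,443.00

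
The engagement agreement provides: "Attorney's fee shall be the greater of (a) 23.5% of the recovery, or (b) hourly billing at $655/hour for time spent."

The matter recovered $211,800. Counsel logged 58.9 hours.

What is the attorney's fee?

$49,773.00

(a) 23.5% of $211,800 = $49,773.00
(b) 58.9 × $655 = $38,579.50
The greater is (a): $49,773.00.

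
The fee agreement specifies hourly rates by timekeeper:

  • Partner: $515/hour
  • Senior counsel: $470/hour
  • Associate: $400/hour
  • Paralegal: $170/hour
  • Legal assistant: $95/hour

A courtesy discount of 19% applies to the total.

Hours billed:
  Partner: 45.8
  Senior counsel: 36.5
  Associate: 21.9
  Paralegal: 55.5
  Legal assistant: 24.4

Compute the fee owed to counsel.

Partner: 45.8 × $515 = $23,587.00
Senior counsel: 36.5 × $470 = $17,155.00
Associate: 21.9 × $400 = $8,760.00
Paralegal: 55.5 × $170 = $9,435.00
Legal assistant: 24.4 × $95 = $2,318.00
Subtotal: $61,255.00
Less 19% discount: −$11,638.45
Total: $61,255.00 − $11,638.45 = $49,616.55

$49,616.55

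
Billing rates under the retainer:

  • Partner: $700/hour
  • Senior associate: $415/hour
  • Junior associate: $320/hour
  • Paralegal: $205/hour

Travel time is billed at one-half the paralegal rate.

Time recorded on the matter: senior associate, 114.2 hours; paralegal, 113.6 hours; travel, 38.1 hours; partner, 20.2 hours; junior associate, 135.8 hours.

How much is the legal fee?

Partner: 20.2 × $700 = $14,140.00
Senior associate: 114.2 × $415 = $47,393.00
Junior associate: 135.8 × $320 = $43,456.00
Paralegal: 113.6 × $205 = $23,288.00
Subtotal: $14,140.00 + $47,393.00 + $43,456.00 + $23,288.00 = $128,277.00
Travel: 38.1 × ($205 ÷ 2) = 38.1 × $102.50 = $3,905.25
Total: $128,277.00 + $3,905.25 = $132,182.25

$132,182.25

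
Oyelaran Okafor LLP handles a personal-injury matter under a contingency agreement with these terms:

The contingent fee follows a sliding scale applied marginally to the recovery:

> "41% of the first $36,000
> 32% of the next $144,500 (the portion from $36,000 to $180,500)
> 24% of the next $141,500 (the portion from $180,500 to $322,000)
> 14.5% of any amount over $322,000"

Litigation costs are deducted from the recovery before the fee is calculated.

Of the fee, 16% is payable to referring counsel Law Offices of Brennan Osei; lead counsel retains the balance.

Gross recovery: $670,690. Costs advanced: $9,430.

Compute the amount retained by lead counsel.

$121,088.27

Fee base (net of costs): $670,690 − $9,430 = $661,260
First $36,000 at 41% = $14,760.00
Next $144,500 at 32% = $46,240.00
Next $141,500 at 24% = $33,960.00
Remaining $339,260 at 14.5% = $49,192.70
Fee: $14,760.00 + $46,240.00 + $33,960.00 + $49,192.70 = $144,152.70
Referral share: 16% of $144,152.70 = $23,064.43; lead counsel retains $144,152.70 − $23,064.43 = $121,088.27.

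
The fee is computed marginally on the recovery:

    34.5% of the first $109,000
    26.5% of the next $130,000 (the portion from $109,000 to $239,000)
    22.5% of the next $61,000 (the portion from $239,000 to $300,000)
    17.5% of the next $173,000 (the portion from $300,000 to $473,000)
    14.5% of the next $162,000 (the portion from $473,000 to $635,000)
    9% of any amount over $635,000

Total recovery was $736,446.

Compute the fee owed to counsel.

$148,675.14

First $109,000 at 34.5% = $37,605.00
Next $130,000 at 26.5% = $34,450.00
Next $61,000 at 22.5% = $13,725.00
Next $173,000 at 17.5% = $30,275.00
Next $162,000 at 14.5% = $23,490.00
Remaining $101,446 at 9% = $9,130.14
Fee: $37,605.00 + $34,450.00 + $13,725.00 + $30,275.00 + $23,490.00 + $9,130.14 = $148,675.14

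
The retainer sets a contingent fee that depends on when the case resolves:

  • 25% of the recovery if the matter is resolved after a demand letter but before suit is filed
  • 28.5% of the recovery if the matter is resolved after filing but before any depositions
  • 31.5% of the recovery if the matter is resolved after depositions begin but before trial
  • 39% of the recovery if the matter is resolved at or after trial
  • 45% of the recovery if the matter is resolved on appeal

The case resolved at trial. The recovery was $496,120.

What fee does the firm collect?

$193,486.80

The matter resolved at trial, so the 39% rate applies.
$496,120 × 39% = $193,486.80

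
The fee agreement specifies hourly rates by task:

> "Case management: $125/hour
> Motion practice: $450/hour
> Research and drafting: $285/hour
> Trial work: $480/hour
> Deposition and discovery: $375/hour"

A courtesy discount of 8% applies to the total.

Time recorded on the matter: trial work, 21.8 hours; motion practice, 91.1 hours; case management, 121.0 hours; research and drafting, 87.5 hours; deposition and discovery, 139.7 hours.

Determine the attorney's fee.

$132,396.28

Case management: 121.0 × $125 = $15,125.00
Motion practice: 91.1 × $450 = $40,995.00
Research and drafting: 87.5 × $285 = $24,937.50
Trial work: 21.8 × $480 = $10,464.00
Deposition and discovery: 139.7 × $375 = $52,387.50
Subtotal: $143,909.00
Less 8% discount: −$11,512.72
Total: $143,909.00 − $11,512.72 = $132,396.28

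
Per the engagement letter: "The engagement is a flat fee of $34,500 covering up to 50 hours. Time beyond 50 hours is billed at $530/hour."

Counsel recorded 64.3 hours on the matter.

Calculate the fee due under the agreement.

$42,079.00

Flat fee: $34,500.00
Excess hours: 64.3 − 50 = 14.3
Overrun: 14.3 × $530 = $7,579.00
Total: $34,500.00 + $7,579.00 = $42,079.00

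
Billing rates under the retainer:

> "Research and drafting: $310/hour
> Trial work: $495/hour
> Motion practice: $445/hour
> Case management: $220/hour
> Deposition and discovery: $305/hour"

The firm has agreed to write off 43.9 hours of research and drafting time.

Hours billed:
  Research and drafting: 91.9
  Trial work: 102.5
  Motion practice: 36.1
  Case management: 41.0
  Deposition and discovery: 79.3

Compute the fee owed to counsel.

$114,888.50

Research and drafting: 91.9 × $310 = $28,489.00
Trial work: 102.5 × $495 = $50,737.50
Motion practice: 36.1 × $445 = $16,064.50
Case management: 41.0 × $220 = $9,020.00
Deposition and discovery: 79.3 × $305 = $24,186.50
Subtotal: $128,497.50
Write-off: 43.9 × $310 = $13,609.00
Total: $128,497.50 − $13,609.00 = $114,888.50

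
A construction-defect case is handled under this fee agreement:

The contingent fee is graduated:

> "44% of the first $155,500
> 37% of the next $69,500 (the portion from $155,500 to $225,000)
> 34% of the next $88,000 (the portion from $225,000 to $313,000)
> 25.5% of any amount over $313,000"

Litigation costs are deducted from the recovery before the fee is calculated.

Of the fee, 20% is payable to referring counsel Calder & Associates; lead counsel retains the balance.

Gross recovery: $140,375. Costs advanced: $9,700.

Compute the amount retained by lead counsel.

Fee base (net of costs): $140,375 − $9,700 = $130,675
First $130,675 at 44% = $57,497.00
Referral share: 20% of $57,497.00 = $11,499.40; lead counsel retains $57,497.00 − $11,499.40 = $45,997.60.

$45,997.60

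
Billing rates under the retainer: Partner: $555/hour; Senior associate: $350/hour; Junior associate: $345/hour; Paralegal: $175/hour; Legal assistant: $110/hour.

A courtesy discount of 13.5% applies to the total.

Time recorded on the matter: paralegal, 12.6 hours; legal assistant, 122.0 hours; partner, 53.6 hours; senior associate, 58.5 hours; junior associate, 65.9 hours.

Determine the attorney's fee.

$76,624.73

Partner: 53.6 × $555 = $29,748.00
Senior associate: 58.5 × $350 = $20,475.00
Junior associate: 65.9 × $345 = $22,735.50
Paralegal: 12.6 × $175 = $2,205.00
Legal assistant: 122.0 × $110 = $13,420.00
Subtotal: $88,583.50
Less 13.5% discount: −$11,958.77
Total: $88,583.50 − $11,958.77 = $76,624.73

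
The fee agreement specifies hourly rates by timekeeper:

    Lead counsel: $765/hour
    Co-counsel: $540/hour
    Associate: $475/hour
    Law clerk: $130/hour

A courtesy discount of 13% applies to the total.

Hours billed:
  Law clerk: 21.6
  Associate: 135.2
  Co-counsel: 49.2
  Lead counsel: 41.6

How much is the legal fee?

Lead counsel: 41.6 × $765 = $31,824.00
Co-counsel: 49.2 × $540 = $26,568.00
Associate: 135.2 × $475 = $64,220.00
Law clerk: 21.6 × $130 = $2,808.00
Subtotal: $125,420.00
Less 13% discount: −$16,304.60
Total: $125,420.00 − $16,304.60 = $109,115.40

$109,115.40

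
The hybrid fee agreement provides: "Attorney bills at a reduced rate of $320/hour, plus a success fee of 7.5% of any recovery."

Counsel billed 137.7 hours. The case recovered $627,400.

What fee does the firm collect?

$91,119.00

Hourly: 137.7 × $320 = $44,064.00
Success fee: 7.5% of $627,400 = $47,055.00
Total: $44,064.00 + $47,055.00 = $91,119.00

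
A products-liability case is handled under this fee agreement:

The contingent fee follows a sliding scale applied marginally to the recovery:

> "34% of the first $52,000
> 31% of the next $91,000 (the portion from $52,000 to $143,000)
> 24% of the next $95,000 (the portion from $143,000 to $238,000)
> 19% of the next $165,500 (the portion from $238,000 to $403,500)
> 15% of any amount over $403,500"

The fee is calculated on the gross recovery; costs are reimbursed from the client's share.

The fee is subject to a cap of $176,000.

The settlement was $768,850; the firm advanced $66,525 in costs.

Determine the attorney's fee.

$154,937.50

Fee base is the gross recovery, $768,850; costs are reimbursed separately.
First $52,000 at 34% = $17,680.00
Next $91,000 at 31% = $28,210.00
Next $95,000 at 24% = $22,800.00
Next $165,500 at 19% = $31,445.00
Remaining $365,350 at 15% = $54,802.50
Fee: $17,680.00 + $28,210.00 + $22,800.00 + $31,445.00 + $54,802.50 = $154,937.50
$154,937.50 is under the $176,000 cap.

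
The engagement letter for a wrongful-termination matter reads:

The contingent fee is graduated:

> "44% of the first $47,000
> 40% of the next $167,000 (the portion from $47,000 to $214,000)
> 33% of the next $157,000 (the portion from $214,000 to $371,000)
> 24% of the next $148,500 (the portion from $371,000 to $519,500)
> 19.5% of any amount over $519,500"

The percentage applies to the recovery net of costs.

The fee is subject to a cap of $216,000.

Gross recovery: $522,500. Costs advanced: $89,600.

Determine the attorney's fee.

$154,146.00

Fee base (net of costs): $522,500 − $89,600 = $432,900
First $47,000 at 44% = $20,680.00
Next $167,000 at 40% = $66,800.00
Next $157,000 at 33% = $51,810.00
Remaining $61,900 at 24% = $14,856.00
Fee: $20,680.00 + $66,800.00 + $51,810.00 + $14,856.00 = $154,146.00
$154,146.00 is under the $216,000 cap.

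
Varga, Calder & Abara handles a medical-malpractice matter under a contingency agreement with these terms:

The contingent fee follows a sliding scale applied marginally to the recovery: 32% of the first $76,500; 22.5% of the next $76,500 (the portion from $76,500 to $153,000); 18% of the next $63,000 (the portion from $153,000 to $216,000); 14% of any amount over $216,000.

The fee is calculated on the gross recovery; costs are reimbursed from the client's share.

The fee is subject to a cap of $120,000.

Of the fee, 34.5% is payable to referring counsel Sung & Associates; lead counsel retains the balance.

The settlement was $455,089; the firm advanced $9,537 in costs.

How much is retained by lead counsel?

$56,660.75

Fee base is the gross recovery, $455,089; costs are reimbursed separately.
First $76,500 at 32% = $24,480.00
Next $76,500 at 22.5% = $17,212.50
Next $63,000 at 18% = $11,340.00
Remaining $239,089 at 14% = $33,472.46
Fee: $24,480.00 + $17,212.50 + $11,340.00 + $33,472.46 = $86,504.96
$86,504.96 is under the $120,000 cap.
Referral share: 34.5% of $86,504.96 = $29,844.21; lead counsel retains $86,504.96 − $29,844.21 = $56,660.75.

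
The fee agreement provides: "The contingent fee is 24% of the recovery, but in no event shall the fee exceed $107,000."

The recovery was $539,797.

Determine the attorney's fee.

24% of $539,797 = $129,551.28
That exceeds the $107,000 cap, so the fee is capped at $107,000.

$107,000.00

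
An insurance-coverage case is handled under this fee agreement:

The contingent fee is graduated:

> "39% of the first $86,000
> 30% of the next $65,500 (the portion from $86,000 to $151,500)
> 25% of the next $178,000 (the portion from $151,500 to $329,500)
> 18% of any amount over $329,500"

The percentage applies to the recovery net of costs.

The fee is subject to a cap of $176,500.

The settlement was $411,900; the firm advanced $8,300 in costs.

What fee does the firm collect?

$111,028.00

Fee base (net of costs): $411,900 − $8,300 = $403,600
First $86,000 at 39% = $33,540.00
Next $65,500 at 30% = $19,650.00
Next $178,000 at 25% = $44,500.00
Remaining $74,100 at 18% = $13,338.00
Fee: $33,540.00 + $19,650.00 + $44,500.00 + $13,338.00 = $111,028.00
$111,028.00 is under the $176,500 cap.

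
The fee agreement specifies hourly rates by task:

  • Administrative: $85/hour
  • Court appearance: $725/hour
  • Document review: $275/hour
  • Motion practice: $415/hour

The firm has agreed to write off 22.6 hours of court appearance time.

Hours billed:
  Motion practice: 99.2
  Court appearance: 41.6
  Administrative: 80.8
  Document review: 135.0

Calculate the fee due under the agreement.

Administrative: 80.8 × $85 = $6,868.00
Court appearance: 41.6 × $725 = $30,160.00
Document review: 135.0 × $275 = $37,125.00
Motion practice: 99.2 × $415 = $41,168.00
Subtotal: $115,321.00
Write-off: 22.6 × $725 = $16,385.00
Total: $115,321.00 − $16,385.00 = $98,936.00

$98,936.00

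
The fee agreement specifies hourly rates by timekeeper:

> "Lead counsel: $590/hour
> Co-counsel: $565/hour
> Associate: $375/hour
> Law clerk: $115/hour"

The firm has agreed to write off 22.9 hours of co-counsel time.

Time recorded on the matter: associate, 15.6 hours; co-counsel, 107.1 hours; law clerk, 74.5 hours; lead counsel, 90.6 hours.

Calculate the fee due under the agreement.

$115,444.50

Lead counsel: 90.6 × $590 = $53,454.00
Co-counsel: 107.1 × $565 = $60,511.50
Associate: 15.6 × $375 = $5,850.00
Law clerk: 74.5 × $115 = $8,567.50
Subtotal: $128,383.00
Write-off: 22.9 × $565 = $12,938.50
Total: $128,383.00 − $12,938.50 = $115,444.50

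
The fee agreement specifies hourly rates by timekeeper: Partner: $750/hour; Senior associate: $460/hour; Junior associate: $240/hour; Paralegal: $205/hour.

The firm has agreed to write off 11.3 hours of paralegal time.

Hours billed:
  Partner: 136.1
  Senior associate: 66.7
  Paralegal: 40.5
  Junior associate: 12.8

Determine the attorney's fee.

Partner: 136.1 × $750 = $102,075.00
Senior associate: 66.7 × $460 = $30,682.00
Junior associate: 12.8 × $240 = $3,072.00
Paralegal: 40.5 × $205 = $8,302.50
Subtotal: $144,131.50
Write-off: 11.3 × $205 = $2,316.50
Total: $144,131.50 − $2,316.50 = $141,815.00

$141,815.00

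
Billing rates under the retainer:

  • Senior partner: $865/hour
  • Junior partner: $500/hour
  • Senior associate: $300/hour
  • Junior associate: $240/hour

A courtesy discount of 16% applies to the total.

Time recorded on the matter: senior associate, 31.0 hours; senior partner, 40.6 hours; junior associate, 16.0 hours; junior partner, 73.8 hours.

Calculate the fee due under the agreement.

$71,533.56

Senior partner: 40.6 × $865 = $35,119.00
Junior partner: 73.8 × $500 = $36,900.00
Senior associate: 31.0 × $300 = $9,300.00
Junior associate: 16.0 × $240 = $3,840.00
Subtotal: $85,159.00
Less 16% discount: −$13,625.44
Total: $85,159.00 − $13,625.44 = $71,533.56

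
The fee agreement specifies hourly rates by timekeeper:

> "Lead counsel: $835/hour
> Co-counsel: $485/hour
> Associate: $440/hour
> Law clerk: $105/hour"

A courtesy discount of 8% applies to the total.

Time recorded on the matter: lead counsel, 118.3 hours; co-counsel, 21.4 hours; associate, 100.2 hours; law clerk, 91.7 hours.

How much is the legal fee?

$149,845.92

Lead counsel: 118.3 × $835 = $98,780.50
Co-counsel: 21.4 × $485 = $10,379.00
Associate: 100.2 × $440 = $44,088.00
Law clerk: 91.7 × $105 = $9,628.50
Subtotal: $162,876.00
Less 8% discount: −$13,030.08
Total: $162,876.00 − $13,030.08 = $149,845.92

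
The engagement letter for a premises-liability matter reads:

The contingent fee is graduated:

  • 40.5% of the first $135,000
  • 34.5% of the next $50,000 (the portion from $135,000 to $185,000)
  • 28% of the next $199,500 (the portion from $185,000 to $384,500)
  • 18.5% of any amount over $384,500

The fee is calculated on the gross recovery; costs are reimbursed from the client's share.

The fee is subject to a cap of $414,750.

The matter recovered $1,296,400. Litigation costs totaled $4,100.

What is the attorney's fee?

$296,486.50

Fee base is the gross recovery, $1,296,400; costs are reimbursed separately.
First $135,000 at 40.5% = $54,675.00
Next $50,000 at 34.5% = $17,250.00
Next $199,500 at 28% = $55,860.00
Remaining $911,900 at 18.5% = $168,701.50
Fee: $54,675.00 + $17,250.00 + $55,860.00 + $168,701.50 = $296,486.50
$296,486.50 is under the $414,750 cap.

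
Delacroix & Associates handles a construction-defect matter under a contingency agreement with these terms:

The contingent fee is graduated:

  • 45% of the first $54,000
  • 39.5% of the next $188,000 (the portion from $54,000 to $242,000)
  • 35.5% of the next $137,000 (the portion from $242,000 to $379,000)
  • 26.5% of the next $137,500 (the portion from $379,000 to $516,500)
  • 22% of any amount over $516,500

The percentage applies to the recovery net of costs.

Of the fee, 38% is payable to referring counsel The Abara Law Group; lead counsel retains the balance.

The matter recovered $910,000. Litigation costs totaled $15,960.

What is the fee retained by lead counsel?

$165,348.61

Fee base (net of costs): $910,000 − $15,960 = $894,040
First $54,000 at 45% = $24,300.00
Next $188,000 at 39.5% = $74,260.00
Next $137,000 at 35.5% = $48,635.00
Next $137,500 at 26.5% = $36,437.50
Remaining $377,540 at 22% = $83,058.80
Fee: $24,300.00 + $74,260.00 + $48,635.00 + $36,437.50 + $83,058.80 = $266,691.30
Referral share: 38% of $266,691.30 = $101,342.69; lead counsel retains $266,691.30 − $101,342.69 = $165,348.61.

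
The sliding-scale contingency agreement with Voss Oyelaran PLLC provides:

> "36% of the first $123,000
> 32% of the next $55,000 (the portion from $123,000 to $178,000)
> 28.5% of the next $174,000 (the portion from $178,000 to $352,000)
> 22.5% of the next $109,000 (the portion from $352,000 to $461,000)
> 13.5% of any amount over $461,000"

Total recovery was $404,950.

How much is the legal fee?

First $123,000 at 36% = $44,280.00
Next $55,000 at 32% = $17,600.00
Next $174,000 at 28.5% = $49,590.00
Remaining $52,950 at 22.5% = $11,913.75
Fee: $44,280.00 + $17,600.00 + $49,590.00 + $11,913.75 = $123,383.75

$123,383.75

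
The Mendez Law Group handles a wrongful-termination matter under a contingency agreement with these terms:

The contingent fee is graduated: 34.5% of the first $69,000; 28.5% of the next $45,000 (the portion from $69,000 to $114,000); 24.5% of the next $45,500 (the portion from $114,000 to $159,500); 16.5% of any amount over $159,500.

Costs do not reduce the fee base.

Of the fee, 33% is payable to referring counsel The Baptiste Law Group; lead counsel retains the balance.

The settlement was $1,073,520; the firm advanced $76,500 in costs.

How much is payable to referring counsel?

Fee base is the gross recovery, $1,073,520; costs are reimbursed separately.
First $69,000 at 34.5% = $23,805.00
Next $45,000 at 28.5% = $12,825.00
Next $45,500 at 24.5% = $11,147.50
Remaining $914,020 at 16.5% = $150,813.30
Fee: $23,805.00 + $12,825.00 + $11,147.50 + $150,813.30 = $198,590.80
Referral share: 33% of $198,590.80 = $65,534.96; lead counsel retains $198,590.80 − $65,534.96 = $133,055.84.

$65,534.96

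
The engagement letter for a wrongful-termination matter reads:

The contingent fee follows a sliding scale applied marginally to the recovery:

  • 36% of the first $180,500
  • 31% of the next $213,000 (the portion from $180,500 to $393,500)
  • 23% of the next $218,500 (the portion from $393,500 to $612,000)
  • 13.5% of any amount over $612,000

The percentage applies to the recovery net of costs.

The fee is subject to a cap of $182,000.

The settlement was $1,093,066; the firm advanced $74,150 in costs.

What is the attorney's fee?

Fee base (net of costs): $1,093,066 − $74,150 = $1,018,916
First $180,500 at 36% = $64,980.00
Next $213,000 at 31% = $66,030.00
Next $218,500 at 23% = $50,255.00
Remaining $406,916 at 13.5% = $54,933.66
Fee: $64,980.00 + $66,030.00 + $50,255.00 + $54,933.66 = $236,198.66
$236,198.66 exceeds the $182,000 cap, so the fee is capped at $182,000.00.

$182,000.00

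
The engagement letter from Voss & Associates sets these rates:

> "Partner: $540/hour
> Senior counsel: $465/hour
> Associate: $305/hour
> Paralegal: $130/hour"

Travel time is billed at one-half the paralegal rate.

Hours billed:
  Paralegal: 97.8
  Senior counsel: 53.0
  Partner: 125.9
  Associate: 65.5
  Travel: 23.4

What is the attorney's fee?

Partner: 125.9 × $540 = $67,986.00
Senior counsel: 53.0 × $465 = $24,645.00
Associate: 65.5 × $305 = $19,977.50
Paralegal: 97.8 × $130 = $12,714.00
Subtotal: $67,986.00 + $24,645.00 + $19,977.50 + $12,714.00 = $125,322.50
Travel: 23.4 × ($130 ÷ 2) = 23.4 × $65.00 = $1,521.00
Total: $125,322.50 + $1,521.00 = $126,843.50

$126,843.50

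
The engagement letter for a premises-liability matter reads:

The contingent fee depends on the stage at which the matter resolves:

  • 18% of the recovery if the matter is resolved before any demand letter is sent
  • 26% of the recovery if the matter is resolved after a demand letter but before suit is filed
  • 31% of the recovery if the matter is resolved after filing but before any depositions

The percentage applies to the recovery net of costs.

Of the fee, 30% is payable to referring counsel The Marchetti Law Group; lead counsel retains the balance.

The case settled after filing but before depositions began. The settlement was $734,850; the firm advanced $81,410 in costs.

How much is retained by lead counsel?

Fee base (net of costs): $734,850 − $81,410 = $653,440
The matter settled after filing but before depositions began, so the 31% rate applies.
$653,440 × 31% = $202,566.40
Referral share: 30% of $202,566.40 = $60,769.92; lead counsel retains $202,566.40 − $60,769.92 = $141,796.48.

$141,796.48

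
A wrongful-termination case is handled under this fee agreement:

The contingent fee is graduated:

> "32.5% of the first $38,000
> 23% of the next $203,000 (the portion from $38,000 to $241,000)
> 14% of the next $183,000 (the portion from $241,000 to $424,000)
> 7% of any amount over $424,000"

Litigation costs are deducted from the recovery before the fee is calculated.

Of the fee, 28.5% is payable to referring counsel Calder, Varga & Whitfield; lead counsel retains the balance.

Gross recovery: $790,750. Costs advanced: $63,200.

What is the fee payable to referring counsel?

$30,183.92

Fee base (net of costs): $790,750 − $63,200 = $727,550
First $38,000 at 32.5% = $12,350.00
Next $203,000 at 23% = $46,690.00
Next $183,000 at 14% = $25,620.00
Remaining $303,550 at 7% = $21,248.50
Fee: $12,350.00 + $46,690.00 + $25,620.00 + $21,248.50 = $105,908.50
Referral share: 28.5% of $105,908.50 = $30,183.92; lead counsel retains $105,908.50 − $30,183.92 = $75,724.58.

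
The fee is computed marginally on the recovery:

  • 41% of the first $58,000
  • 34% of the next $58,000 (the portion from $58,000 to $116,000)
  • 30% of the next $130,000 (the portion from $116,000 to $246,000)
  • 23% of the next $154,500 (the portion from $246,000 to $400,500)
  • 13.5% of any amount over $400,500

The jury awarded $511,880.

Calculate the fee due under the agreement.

First $58,000 at 41% = $23,780.00
Next $58,000 at 34% = $19,720.00
Next $130,000 at 30% = $39,000.00
Next $154,500 at 23% = $35,535.00
Remaining $111,380 at 13.5% = $15,036.30
Fee: $23,780.00 + $19,720.00 + $39,000.00 + $35,535.00 + $15,036.30 = $133,071.30

$133,071.30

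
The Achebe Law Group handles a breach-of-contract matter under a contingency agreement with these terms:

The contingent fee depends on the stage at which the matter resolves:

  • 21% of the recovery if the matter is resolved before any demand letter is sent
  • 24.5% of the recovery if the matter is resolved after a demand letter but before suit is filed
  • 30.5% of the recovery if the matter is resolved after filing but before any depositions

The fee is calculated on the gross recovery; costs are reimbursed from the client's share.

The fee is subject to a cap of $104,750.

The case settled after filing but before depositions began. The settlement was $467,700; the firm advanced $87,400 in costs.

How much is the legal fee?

Fee base is the gross recovery, $467,700; costs are reimbursed separately.
The matter settled after filing but before depositions began, so the 30.5% rate applies.
$467,700 × 30.5% = $142,648.50
$142,648.50 exceeds the $104,750 cap, so the fee is capped at $104,750.00.

$104,750.00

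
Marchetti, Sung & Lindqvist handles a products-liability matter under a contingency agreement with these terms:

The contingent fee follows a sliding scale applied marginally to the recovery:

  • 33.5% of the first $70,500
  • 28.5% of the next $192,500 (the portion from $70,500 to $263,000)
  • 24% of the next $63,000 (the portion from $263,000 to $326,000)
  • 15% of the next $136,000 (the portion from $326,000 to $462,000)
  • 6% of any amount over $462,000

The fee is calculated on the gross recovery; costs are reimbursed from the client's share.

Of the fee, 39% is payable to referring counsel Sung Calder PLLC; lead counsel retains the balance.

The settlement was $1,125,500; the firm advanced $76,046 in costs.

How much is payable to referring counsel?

$59,985.90

Fee base is the gross recovery, $1,125,500; costs are reimbursed separately.
First $70,500 at 33.5% = $23,617.50
Next $192,500 at 28.5% = $54,862.50
Next $63,000 at 24% = $15,120.00
Next $136,000 at 15% = $20,400.00
Remaining $663,500 at 6% = $39,810.00
Fee: $23,617.50 + $54,862.50 + $15,120.00 + $20,400.00 + $39,810.00 = $153,810.00
Referral share: 39% of $153,810.00 = $59,985.90; lead counsel retains $153,810.00 − $59,985.90 = $93,824.10.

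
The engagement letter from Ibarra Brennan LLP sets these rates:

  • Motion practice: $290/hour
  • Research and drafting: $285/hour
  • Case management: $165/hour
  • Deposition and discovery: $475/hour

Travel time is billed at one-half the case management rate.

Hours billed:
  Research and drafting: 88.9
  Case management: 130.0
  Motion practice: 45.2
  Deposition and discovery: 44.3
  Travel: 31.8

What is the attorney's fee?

Motion practice: 45.2 × $290 = $13,108.00
Research and drafting: 88.9 × $285 = $25,336.50
Case management: 130.0 × $165 = $21,450.00
Deposition and discovery: 44.3 × $475 = $21,042.50
Subtotal: $13,108.00 + $25,336.50 + $21,450.00 + $21,042.50 = $80,937.00
Travel: 31.8 × ($165 ÷ 2) = 31.8 × $82.50 = $2,623.50
Total: $80,937.00 + $2,623.50 = $83,560.50

$83,560.50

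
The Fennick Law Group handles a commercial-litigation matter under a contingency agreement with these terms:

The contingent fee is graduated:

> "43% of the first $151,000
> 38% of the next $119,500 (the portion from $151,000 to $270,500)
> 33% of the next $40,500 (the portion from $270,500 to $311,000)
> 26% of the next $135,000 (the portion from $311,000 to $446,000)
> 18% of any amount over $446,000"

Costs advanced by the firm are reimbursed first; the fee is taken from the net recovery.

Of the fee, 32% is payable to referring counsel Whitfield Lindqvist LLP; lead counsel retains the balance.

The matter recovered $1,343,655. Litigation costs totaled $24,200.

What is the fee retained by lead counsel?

$214,898.29

Fee base (net of costs): $1,343,655 − $24,200 = $1,319,455
First $151,000 at 43% = $64,930.00
Next $119,500 at 38% = $45,410.00
Next $40,500 at 33% = $13,365.00
Next $135,000 at 26% = $35,100.00
Remaining $873,455 at 18% = $157,221.90
Fee: $64,930.00 + $45,410.00 + $13,365.00 + $35,100.00 + $157,221.90 = $316,026.90
Referral share: 32% of $316,026.90 = $101,128.61; lead counsel retains $316,026.90 − $101,128.61 = $214,898.29.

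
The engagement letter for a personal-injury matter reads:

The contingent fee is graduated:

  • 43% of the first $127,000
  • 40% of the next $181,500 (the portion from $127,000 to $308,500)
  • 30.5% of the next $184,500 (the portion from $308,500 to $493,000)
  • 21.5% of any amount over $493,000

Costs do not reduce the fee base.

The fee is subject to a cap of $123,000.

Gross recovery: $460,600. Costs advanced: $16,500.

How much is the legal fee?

Fee base is the gross recovery, $460,600; costs are reimbursed separately.
First $127,000 at 43% = $54,610.00
Next $181,500 at 40% = $72,600.00
Remaining $152,100 at 30.5% = $46,390.50
Fee: $54,610.00 + $72,600.00 + $46,390.50 = $173,600.50
$173,600.50 exceeds the $123,000 cap, so the fee is capped at $123,000.00.

$123,000.00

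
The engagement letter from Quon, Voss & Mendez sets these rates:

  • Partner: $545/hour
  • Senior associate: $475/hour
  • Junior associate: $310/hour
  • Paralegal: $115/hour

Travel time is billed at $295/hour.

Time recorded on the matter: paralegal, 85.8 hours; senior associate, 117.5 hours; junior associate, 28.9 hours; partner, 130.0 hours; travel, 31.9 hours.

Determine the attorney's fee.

Partner: 130.0 × $545 = $70,850.00
Senior associate: 117.5 × $475 = $55,812.50
Junior associate: 28.9 × $310 = $8,959.00
Paralegal: 85.8 × $115 = $9,867.00
Subtotal: $70,850.00 + $55,812.50 + $8,959.00 + $9,867.00 = $145,488.50
Travel: 31.9 × $295 = $9,410.50
Total: $145,488.50 + $9,410.50 = $154,899.00

$154,899.00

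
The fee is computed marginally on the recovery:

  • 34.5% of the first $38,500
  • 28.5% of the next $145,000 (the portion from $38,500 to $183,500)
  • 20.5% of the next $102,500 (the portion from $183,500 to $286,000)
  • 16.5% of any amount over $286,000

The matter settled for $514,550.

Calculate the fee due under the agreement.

$113,330.75

First $38,500 at 34.5% = $13,282.50
Next $145,000 at 28.5% = $41,325.00
Next $102,500 at 20.5% = $21,012.50
Remaining $228,550 at 16.5% = $37,710.75
Fee: $13,282.50 + $41,325.00 + $21,012.50 + $37,710.75 = $113,330.75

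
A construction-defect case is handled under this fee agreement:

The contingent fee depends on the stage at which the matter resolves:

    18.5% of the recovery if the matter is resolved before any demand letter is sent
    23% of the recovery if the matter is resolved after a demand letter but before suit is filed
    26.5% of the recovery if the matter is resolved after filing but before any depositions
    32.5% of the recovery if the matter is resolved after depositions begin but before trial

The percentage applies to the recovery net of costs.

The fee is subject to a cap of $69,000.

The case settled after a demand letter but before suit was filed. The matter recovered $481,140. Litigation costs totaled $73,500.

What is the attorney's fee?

Fee base (net of costs): $481,140 − $73,500 = $407,640
The matter settled after a demand letter but before suit was filed, so the 23% rate applies.
$407,640 × 23% = $93,757.20
$93,757.20 exceeds the $69,000 cap, so the fee is capped at $69,000.00.

$69,000.00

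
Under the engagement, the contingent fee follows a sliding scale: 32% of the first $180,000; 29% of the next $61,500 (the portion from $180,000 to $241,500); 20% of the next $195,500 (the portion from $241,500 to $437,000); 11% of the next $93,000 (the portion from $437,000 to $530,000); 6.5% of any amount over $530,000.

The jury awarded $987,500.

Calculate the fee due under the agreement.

First $180,000 at 32% = $57,600.00
Next $61,500 at 29% = $17,835.00
Next $195,500 at 20% = $39,100.00
Next $93,000 at 11% = $10,230.00
Remaining $457,500 at 6.5% = $29,737.50
Fee: $57,600.00 + $17,835.00 + $39,100.00 + $10,230.00 + $29,737.50 = $154,502.50

$154,502.50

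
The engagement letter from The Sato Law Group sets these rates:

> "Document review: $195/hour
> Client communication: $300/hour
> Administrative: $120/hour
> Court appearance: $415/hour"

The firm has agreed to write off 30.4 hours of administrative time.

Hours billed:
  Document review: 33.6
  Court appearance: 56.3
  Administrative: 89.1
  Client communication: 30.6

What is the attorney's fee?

Document review: 33.6 × $195 = $6,552.00
Client communication: 30.6 × $300 = $9,180.00
Administrative: 89.1 × $120 = $10,692.00
Court appearance: 56.3 × $415 = $23,364.50
Subtotal: $49,788.50
Write-off: 30.4 × $120 = $3,648.00
Total: $49,788.50 − $3,648.00 = $46,140.50

$46,140.50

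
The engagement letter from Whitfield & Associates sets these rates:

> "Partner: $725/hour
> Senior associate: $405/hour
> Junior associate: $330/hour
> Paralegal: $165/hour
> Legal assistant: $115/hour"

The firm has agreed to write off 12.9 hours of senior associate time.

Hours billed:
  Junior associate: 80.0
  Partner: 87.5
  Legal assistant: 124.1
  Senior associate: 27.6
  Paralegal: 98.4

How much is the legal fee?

Partner: 87.5 × $725 = $63,437.50
Senior associate: 27.6 × $405 = $11,178.00
Junior associate: 80.0 × $330 = $26,400.00
Paralegal: 98.4 × $165 = $16,236.00
Legal assistant: 124.1 × $115 = $14,271.50
Subtotal: $131,523.00
Write-off: 12.9 × $405 = $5,224.50
Total: $131,523.00 − $5,224.50 = $126,298.50

$126,298.50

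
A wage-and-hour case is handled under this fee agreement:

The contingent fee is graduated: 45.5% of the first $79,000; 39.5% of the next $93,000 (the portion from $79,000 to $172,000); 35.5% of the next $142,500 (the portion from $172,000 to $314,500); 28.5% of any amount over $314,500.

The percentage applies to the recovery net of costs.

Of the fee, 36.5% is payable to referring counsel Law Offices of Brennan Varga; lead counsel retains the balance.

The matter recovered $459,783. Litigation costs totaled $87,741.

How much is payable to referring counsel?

Fee base (net of costs): $459,783 − $87,741 = $372,042
First $79,000 at 45.5% = $35,945.00
Next $93,000 at 39.5% = $36,735.00
Next $142,500 at 35.5% = $50,587.50
Remaining $57,542 at 28.5% = $16,399.47
Fee: $35,945.00 + $36,735.00 + $50,587.50 + $16,399.47 = $139,666.97
Referral share: 36.5% of $139,666.97 = $50,978.44; lead counsel retains $139,666.97 − $50,978.44 = $88,688.53.

$50,978.44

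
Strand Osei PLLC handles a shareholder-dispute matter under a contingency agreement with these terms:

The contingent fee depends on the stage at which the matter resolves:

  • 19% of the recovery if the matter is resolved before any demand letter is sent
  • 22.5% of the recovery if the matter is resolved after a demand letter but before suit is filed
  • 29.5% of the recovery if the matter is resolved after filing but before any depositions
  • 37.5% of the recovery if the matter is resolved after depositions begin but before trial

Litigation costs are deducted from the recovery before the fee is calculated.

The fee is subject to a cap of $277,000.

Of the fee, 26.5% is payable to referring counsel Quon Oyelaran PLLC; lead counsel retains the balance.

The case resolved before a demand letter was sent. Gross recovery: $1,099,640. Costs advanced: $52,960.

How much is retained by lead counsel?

Fee base (net of costs): $1,099,640 − $52,960 = $1,046,680
The matter resolved before a demand letter was sent, so the 19% rate applies.
$1,046,680 × 19% = $198,869.20
$198,869.20 is under the $277,000 cap.
Referral share: 26.5% of $198,869.20 = $52,700.34; lead counsel retains $198,869.20 − $52,700.34 = $146,168.86.

$146,168.86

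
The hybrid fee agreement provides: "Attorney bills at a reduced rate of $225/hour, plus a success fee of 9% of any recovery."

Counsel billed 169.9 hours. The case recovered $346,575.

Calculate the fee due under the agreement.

$69,419.25

Hourly: 169.9 × $225 = $38,227.50
Success fee: 9% of $346,575 = $31,191.75
Total: $38,227.50 + $31,191.75 = $69,419.25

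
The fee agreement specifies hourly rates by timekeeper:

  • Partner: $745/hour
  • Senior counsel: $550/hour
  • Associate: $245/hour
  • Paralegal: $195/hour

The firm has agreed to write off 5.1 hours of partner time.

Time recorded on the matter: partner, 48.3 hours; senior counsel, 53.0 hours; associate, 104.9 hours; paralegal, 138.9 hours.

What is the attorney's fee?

$114,120.00

Partner: 48.3 × $745 = $35,983.50
Senior counsel: 53.0 × $550 = $29,150.00
Associate: 104.9 × $245 = $25,700.50
Paralegal: 138.9 × $195 = $27,085.50
Subtotal: $117,919.50
Write-off: 5.1 × $745 = $3,799.50
Total: $117,919.50 − $3,799.50 = $114,120.00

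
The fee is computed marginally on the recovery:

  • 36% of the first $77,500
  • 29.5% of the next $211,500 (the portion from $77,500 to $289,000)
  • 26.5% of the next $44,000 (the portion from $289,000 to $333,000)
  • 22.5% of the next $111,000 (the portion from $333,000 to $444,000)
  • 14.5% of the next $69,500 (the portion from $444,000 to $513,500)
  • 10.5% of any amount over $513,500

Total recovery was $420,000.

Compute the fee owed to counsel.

$121,527.50

First $77,500 at 36% = $27,900.00
Next $211,500 at 29.5% = $62,392.50
Next $44,000 at 26.5% = $11,660.00
Remaining $87,000 at 22.5% = $19,575.00
Fee: $27,900.00 + $62,392.50 + $11,660.00 + $19,575.00 = $121,527.50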